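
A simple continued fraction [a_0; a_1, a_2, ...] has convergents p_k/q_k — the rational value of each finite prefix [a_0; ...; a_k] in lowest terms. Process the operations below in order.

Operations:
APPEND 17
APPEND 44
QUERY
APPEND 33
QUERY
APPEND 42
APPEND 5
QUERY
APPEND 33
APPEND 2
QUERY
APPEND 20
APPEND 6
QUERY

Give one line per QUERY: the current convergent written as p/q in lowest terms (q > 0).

APPEND 17: p_0 = 17·1 + 0 = 17, q_0 = 17·0 + 1 = 1 → 17/1
APPEND 44: p_1 = 44·17 + 1 = 749, q_1 = 44·1 + 0 = 44 → 749/44
APPEND 33: p_2 = 33·749 + 17 = 24734, q_2 = 33·44 + 1 = 1453 → 24734/1453
APPEND 42: p_3 = 42·24734 + 749 = 1039577, q_3 = 42·1453 + 44 = 61070 → 1039577/61070
APPEND 5: p_4 = 5·1039577 + 24734 = 5222619, q_4 = 5·61070 + 1453 = 306803 → 5222619/306803
APPEND 33: p_5 = 33·5222619 + 1039577 = 173386004, q_5 = 33·306803 + 61070 = 10185569 → 173386004/10185569
APPEND 2: p_6 = 2·173386004 + 5222619 = 351994627, q_6 = 2·10185569 + 306803 = 20677941 → 351994627/20677941
APPEND 20: p_7 = 20·351994627 + 173386004 = 7213278544, q_7 = 20·20677941 + 10185569 = 423744389 → 7213278544/423744389
APPEND 6: p_8 = 6·7213278544 + 351994627 = 43631665891, q_8 = 6·423744389 + 20677941 = 2563144275 → 43631665891/2563144275

749/44
24734/1453
5222619/306803
351994627/20677941
43631665891/2563144275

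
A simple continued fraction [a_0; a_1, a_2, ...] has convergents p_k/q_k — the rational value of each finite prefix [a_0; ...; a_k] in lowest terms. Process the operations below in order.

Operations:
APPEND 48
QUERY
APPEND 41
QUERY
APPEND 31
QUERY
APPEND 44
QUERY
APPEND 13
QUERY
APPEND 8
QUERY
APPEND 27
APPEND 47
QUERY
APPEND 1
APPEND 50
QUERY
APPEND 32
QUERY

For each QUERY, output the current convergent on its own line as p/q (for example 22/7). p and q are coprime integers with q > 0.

APPEND 48: p_0 = 48·1 + 0 = 48, q_0 = 48·0 + 1 = 1 → 48/1
APPEND 41: p_1 = 41·48 + 1 = 1969, q_1 = 41·1 + 0 = 41 → 1969/41
APPEND 31: p_2 = 31·1969 + 48 = 61087, q_2 = 31·41 + 1 = 1272 → 61087/1272
APPEND 44: p_3 = 44·61087 + 1969 = 2689797, q_3 = 44·1272 + 41 = 56009 → 2689797/56009
APPEND 13: p_4 = 13·2689797 + 61087 = 35028448, q_4 = 13·56009 + 1272 = 729389 → 35028448/729389
APPEND 8: p_5 = 8·35028448 + 2689797 = 282917381, q_5 = 8·729389 + 56009 = 5891121 → 282917381/5891121
APPEND 27: p_6 = 27·282917381 + 35028448 = 7673797735, q_6 = 27·5891121 + 729389 = 159789656 → 7673797735/159789656
APPEND 47: p_7 = 47·7673797735 + 282917381 = 360951410926, q_7 = 47·159789656 + 5891121 = 7516004953 → 360951410926/7516004953
APPEND 1: p_8 = 1·360951410926 + 7673797735 = 368625208661, q_8 = 1·7516004953 + 159789656 = 7675794609 → 368625208661/7675794609
APPEND 50: p_9 = 50·368625208661 + 360951410926 = 18792211843976, q_9 = 50·7675794609 + 7516004953 = 391305735403 → 18792211843976/391305735403
APPEND 32: p_10 = 32·18792211843976 + 368625208661 = 601719404215893, q_10 = 32·391305735403 + 7675794609 = 12529459327505 → 601719404215893/12529459327505

48/1
1969/41
61087/1272
2689797/56009
35028448/729389
282917381/5891121
360951410926/7516004953
18792211843976/391305735403
601719404215893/12529459327505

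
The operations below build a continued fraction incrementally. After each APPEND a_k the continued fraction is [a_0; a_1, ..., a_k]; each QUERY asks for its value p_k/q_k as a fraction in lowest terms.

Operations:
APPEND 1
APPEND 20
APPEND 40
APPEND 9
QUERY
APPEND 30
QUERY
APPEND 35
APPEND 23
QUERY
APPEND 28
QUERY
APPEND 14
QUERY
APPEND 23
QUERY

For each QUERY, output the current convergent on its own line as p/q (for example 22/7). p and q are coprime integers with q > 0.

APPEND 1: p_0 = 1·1 + 0 = 1, q_0 = 1·0 + 1 = 1 → 1/1
APPEND 20: p_1 = 20·1 + 1 = 21, q_1 = 20·1 + 0 = 20 → 21/20
APPEND 40: p_2 = 40·21 + 1 = 841, q_2 = 40·20 + 1 = 801 → 841/801
APPEND 9: p_3 = 9·841 + 21 = 7590, q_3 = 9·801 + 20 = 7229 → 7590/7229
APPEND 30: p_4 = 30·7590 + 841 = 228541, q_4 = 30·7229 + 801 = 217671 → 228541/217671
APPEND 35: p_5 = 35·228541 + 7590 = 8006525, q_5 = 35·217671 + 7229 = 7625714 → 8006525/7625714
APPEND 23: p_6 = 23·8006525 + 228541 = 184378616, q_6 = 23·7625714 + 217671 = 175609093 → 184378616/175609093
APPEND 28: p_7 = 28·184378616 + 8006525 = 5170607773, q_7 = 28·175609093 + 7625714 = 4924680318 → 5170607773/4924680318
APPEND 14: p_8 = 14·5170607773 + 184378616 = 72572887438, q_8 = 14·4924680318 + 175609093 = 69121133545 → 72572887438/69121133545
APPEND 23: p_9 = 23·72572887438 + 5170607773 = 1674347018847, q_9 = 23·69121133545 + 4924680318 = 1594710751853 → 1674347018847/1594710751853

7590/7229
228541/217671
184378616/175609093
5170607773/4924680318
72572887438/69121133545
1674347018847/1594710751853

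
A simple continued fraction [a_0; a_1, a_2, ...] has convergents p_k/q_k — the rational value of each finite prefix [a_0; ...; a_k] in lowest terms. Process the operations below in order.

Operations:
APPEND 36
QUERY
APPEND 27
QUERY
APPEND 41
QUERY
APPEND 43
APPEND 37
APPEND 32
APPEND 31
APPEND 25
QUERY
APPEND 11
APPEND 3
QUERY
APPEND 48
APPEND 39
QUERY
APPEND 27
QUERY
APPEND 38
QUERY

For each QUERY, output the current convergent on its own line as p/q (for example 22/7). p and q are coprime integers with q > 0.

APPEND 36: p_0 = 36·1 + 0 = 36, q_0 = 36·0 + 1 = 1 → 36/1
APPEND 27: p_1 = 27·36 + 1 = 973, q_1 = 27·1 + 0 = 27 → 973/27
APPEND 41: p_2 = 41·973 + 36 = 39929, q_2 = 41·27 + 1 = 1108 → 39929/1108
APPEND 43: p_3 = 43·39929 + 973 = 1717920, q_3 = 43·1108 + 27 = 47671 → 1717920/47671
APPEND 37: p_4 = 37·1717920 + 39929 = 63602969, q_4 = 37·47671 + 1108 = 1764935 → 63602969/1764935
APPEND 32: p_5 = 32·63602969 + 1717920 = 2037012928, q_5 = 32·1764935 + 47671 = 56525591 → 2037012928/56525591
APPEND 31: p_6 = 31·2037012928 + 63602969 = 63211003737, q_6 = 31·56525591 + 1764935 = 1754058256 → 63211003737/1754058256
APPEND 25: p_7 = 25·63211003737 + 2037012928 = 1582312106353, q_7 = 25·1754058256 + 56525591 = 43907981991 → 1582312106353/43907981991
APPEND 11: p_8 = 11·1582312106353 + 63211003737 = 17468644173620, q_8 = 11·43907981991 + 1754058256 = 484741860157 → 17468644173620/484741860157
APPEND 3: p_9 = 3·17468644173620 + 1582312106353 = 53988244627213, q_9 = 3·484741860157 + 43907981991 = 1498133562462 → 53988244627213/1498133562462
APPEND 48: p_10 = 48·53988244627213 + 17468644173620 = 2608904386279844, q_10 = 48·1498133562462 + 484741860157 = 72395152858333 → 2608904386279844/72395152858333
APPEND 39: p_11 = 39·2608904386279844 + 53988244627213 = 101801259309541129, q_11 = 39·72395152858333 + 1498133562462 = 2824909095037449 → 101801259309541129/2824909095037449
APPEND 27: p_12 = 27·101801259309541129 + 2608904386279844 = 2751242905743890327, q_12 = 27·2824909095037449 + 72395152858333 = 76344940718869456 → 2751242905743890327/76344940718869456
APPEND 38: p_13 = 38·2751242905743890327 + 101801259309541129 = 104649031677577373555, q_13 = 38·76344940718869456 + 2824909095037449 = 2903932656412076777 → 104649031677577373555/2903932656412076777

36/1
973/27
39929/1108
1582312106353/43907981991
53988244627213/1498133562462
101801259309541129/2824909095037449
2751242905743890327/76344940718869456
104649031677577373555/2903932656412076777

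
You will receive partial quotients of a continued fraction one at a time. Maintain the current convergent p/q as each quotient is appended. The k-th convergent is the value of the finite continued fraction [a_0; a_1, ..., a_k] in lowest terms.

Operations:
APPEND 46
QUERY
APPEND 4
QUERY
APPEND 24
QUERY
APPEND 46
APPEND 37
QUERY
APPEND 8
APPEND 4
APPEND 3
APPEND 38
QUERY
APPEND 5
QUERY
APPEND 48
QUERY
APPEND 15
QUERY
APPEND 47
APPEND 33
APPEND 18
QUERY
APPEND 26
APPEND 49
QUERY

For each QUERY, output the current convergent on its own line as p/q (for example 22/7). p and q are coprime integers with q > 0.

APPEND 46: p_0 = 46·1 + 0 = 46, q_0 = 46·0 + 1 = 1 → 46/1
APPEND 4: p_1 = 4·46 + 1 = 185, q_1 = 4·1 + 0 = 4 → 185/4
APPEND 24: p_2 = 24·185 + 46 = 4486, q_2 = 24·4 + 1 = 97 → 4486/97
APPEND 46: p_3 = 46·4486 + 185 = 206541, q_3 = 46·97 + 4 = 4466 → 206541/4466
APPEND 37: p_4 = 37·206541 + 4486 = 7646503, q_4 = 37·4466 + 97 = 165339 → 7646503/165339
APPEND 8: p_5 = 8·7646503 + 206541 = 61378565, q_5 = 8·165339 + 4466 = 1327178 → 61378565/1327178
APPEND 4: p_6 = 4·61378565 + 7646503 = 253160763, q_6 = 4·1327178 + 165339 = 5474051 → 253160763/5474051
APPEND 3: p_7 = 3·253160763 + 61378565 = 820860854, q_7 = 3·5474051 + 1327178 = 17749331 → 820860854/17749331
APPEND 38: p_8 = 38·820860854 + 253160763 = 31445873215, q_8 = 38·17749331 + 5474051 = 679948629 → 31445873215/679948629
APPEND 5: p_9 = 5·31445873215 + 820860854 = 158050226929, q_9 = 5·679948629 + 17749331 = 3417492476 → 158050226929/3417492476
APPEND 48: p_10 = 48·158050226929 + 31445873215 = 7617856765807, q_10 = 48·3417492476 + 679948629 = 164719587477 → 7617856765807/164719587477
APPEND 15: p_11 = 15·7617856765807 + 158050226929 = 114425901714034, q_11 = 15·164719587477 + 3417492476 = 2474211304631 → 114425901714034/2474211304631
APPEND 47: p_12 = 47·114425901714034 + 7617856765807 = 5385635237325405, q_12 = 47·2474211304631 + 164719587477 = 116452650905134 → 5385635237325405/116452650905134
APPEND 33: p_13 = 33·5385635237325405 + 114425901714034 = 177840388733452399, q_13 = 33·116452650905134 + 2474211304631 = 3845411691174053 → 177840388733452399/3845411691174053
APPEND 18: p_14 = 18·177840388733452399 + 5385635237325405 = 3206512632439468587, q_14 = 18·3845411691174053 + 116452650905134 = 69333863092038088 → 3206512632439468587/69333863092038088
APPEND 26: p_15 = 26·3206512632439468587 + 177840388733452399 = 83547168832159635661, q_15 = 26·69333863092038088 + 3845411691174053 = 1806525852084164341 → 83547168832159635661/1806525852084164341
APPEND 49: p_16 = 49·83547168832159635661 + 3206512632439468587 = 4097017785408261615976, q_16 = 49·1806525852084164341 + 69333863092038088 = 88589100615216090797 → 4097017785408261615976/88589100615216090797

46/1
185/4
4486/97
7646503/165339
31445873215/679948629
158050226929/3417492476
7617856765807/164719587477
114425901714034/2474211304631
3206512632439468587/69333863092038088
4097017785408261615976/88589100615216090797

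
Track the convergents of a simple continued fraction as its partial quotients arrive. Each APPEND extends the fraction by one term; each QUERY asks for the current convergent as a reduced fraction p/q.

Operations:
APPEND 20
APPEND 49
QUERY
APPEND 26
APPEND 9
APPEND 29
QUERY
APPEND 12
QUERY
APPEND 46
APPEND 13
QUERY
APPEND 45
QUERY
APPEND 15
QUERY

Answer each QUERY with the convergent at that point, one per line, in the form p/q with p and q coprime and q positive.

APPEND 20: p_0 = 20·1 + 0 = 20, q_0 = 20·0 + 1 = 1 → 20/1
APPEND 49: p_1 = 49·20 + 1 = 981, q_1 = 49·1 + 0 = 49 → 981/49
APPEND 26: p_2 = 26·981 + 20 = 25526, q_2 = 26·49 + 1 = 1275 → 25526/1275
APPEND 9: p_3 = 9·25526 + 981 = 230715, q_3 = 9·1275 + 49 = 11524 → 230715/11524
APPEND 29: p_4 = 29·230715 + 25526 = 6716261, q_4 = 29·11524 + 1275 = 335471 → 6716261/335471
APPEND 12: p_5 = 12·6716261 + 230715 = 80825847, q_5 = 12·335471 + 11524 = 4037176 → 80825847/4037176
APPEND 46: p_6 = 46·80825847 + 6716261 = 3724705223, q_6 = 46·4037176 + 335471 = 186045567 → 3724705223/186045567
APPEND 13: p_7 = 13·3724705223 + 80825847 = 48501993746, q_7 = 13·186045567 + 4037176 = 2422629547 → 48501993746/2422629547
APPEND 45: p_8 = 45·48501993746 + 3724705223 = 2186314423793, q_8 = 45·2422629547 + 186045567 = 109204375182 → 2186314423793/109204375182
APPEND 15: p_9 = 15·2186314423793 + 48501993746 = 32843218350641, q_9 = 15·109204375182 + 2422629547 = 1640488257277 → 32843218350641/1640488257277

981/49
6716261/335471
80825847/4037176
48501993746/2422629547
2186314423793/109204375182
32843218350641/1640488257277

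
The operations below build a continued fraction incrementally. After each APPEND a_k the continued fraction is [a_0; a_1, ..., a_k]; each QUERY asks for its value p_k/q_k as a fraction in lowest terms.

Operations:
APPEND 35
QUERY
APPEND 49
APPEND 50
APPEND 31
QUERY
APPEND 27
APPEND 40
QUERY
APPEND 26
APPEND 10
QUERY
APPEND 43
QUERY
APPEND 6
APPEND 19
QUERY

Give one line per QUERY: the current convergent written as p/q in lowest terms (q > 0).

APPEND 35: p_0 = 35·1 + 0 = 35, q_0 = 35·0 + 1 = 1 → 35/1
APPEND 49: p_1 = 49·35 + 1 = 1716, q_1 = 49·1 + 0 = 49 → 1716/49
APPEND 50: p_2 = 50·1716 + 35 = 85835, q_2 = 50·49 + 1 = 2451 → 85835/2451
APPEND 31: p_3 = 31·85835 + 1716 = 2662601, q_3 = 31·2451 + 49 = 76030 → 2662601/76030
APPEND 27: p_4 = 27·2662601 + 85835 = 71976062, q_4 = 27·76030 + 2451 = 2055261 → 71976062/2055261
APPEND 40: p_5 = 40·71976062 + 2662601 = 2881705081, q_5 = 40·2055261 + 76030 = 82286470 → 2881705081/82286470
APPEND 26: p_6 = 26·2881705081 + 71976062 = 74996308168, q_6 = 26·82286470 + 2055261 = 2141503481 → 74996308168/2141503481
APPEND 10: p_7 = 10·74996308168 + 2881705081 = 752844786761, q_7 = 10·2141503481 + 82286470 = 21497321280 → 752844786761/21497321280
APPEND 43: p_8 = 43·752844786761 + 74996308168 = 32447322138891, q_8 = 43·21497321280 + 2141503481 = 926526318521 → 32447322138891/926526318521
APPEND 6: p_9 = 6·32447322138891 + 752844786761 = 195436777620107, q_9 = 6·926526318521 + 21497321280 = 5580655232406 → 195436777620107/5580655232406
APPEND 19: p_10 = 19·195436777620107 + 32447322138891 = 3745746096920924, q_10 = 19·5580655232406 + 926526318521 = 106958975734235 → 3745746096920924/106958975734235

35/1
2662601/76030
2881705081/82286470
752844786761/21497321280
32447322138891/926526318521
3745746096920924/106958975734235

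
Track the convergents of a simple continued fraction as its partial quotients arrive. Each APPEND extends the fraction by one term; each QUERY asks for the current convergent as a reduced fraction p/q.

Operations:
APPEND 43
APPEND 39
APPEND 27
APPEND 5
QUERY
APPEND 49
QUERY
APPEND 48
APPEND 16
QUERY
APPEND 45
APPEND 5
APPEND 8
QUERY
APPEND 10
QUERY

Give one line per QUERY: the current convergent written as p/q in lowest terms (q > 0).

APPEND 43: p_0 = 43·1 + 0 = 43, q_0 = 43·0 + 1 = 1 → 43/1
APPEND 39: p_1 = 39·43 + 1 = 1678, q_1 = 39·1 + 0 = 39 → 1678/39
APPEND 27: p_2 = 27·1678 + 43 = 45349, q_2 = 27·39 + 1 = 1054 → 45349/1054
APPEND 5: p_3 = 5·45349 + 1678 = 228423, q_3 = 5·1054 + 39 = 5309 → 228423/5309
APPEND 49: p_4 = 49·228423 + 45349 = 11238076, q_4 = 49·5309 + 1054 = 261195 → 11238076/261195
APPEND 48: p_5 = 48·11238076 + 228423 = 539656071, q_5 = 48·261195 + 5309 = 12542669 → 539656071/12542669
APPEND 16: p_6 = 16·539656071 + 11238076 = 8645735212, q_6 = 16·12542669 + 261195 = 200943899 → 8645735212/200943899
APPEND 45: p_7 = 45·8645735212 + 539656071 = 389597740611, q_7 = 45·200943899 + 12542669 = 9055018124 → 389597740611/9055018124
APPEND 5: p_8 = 5·389597740611 + 8645735212 = 1956634438267, q_8 = 5·9055018124 + 200943899 = 45476034519 → 1956634438267/45476034519
APPEND 8: p_9 = 8·1956634438267 + 389597740611 = 16042673246747, q_9 = 8·45476034519 + 9055018124 = 372863294276 → 16042673246747/372863294276
APPEND 10: p_10 = 10·16042673246747 + 1956634438267 = 162383366905737, q_10 = 10·372863294276 + 45476034519 = 3774108977279 → 162383366905737/3774108977279

228423/5309
11238076/261195
8645735212/200943899
16042673246747/372863294276
162383366905737/3774108977279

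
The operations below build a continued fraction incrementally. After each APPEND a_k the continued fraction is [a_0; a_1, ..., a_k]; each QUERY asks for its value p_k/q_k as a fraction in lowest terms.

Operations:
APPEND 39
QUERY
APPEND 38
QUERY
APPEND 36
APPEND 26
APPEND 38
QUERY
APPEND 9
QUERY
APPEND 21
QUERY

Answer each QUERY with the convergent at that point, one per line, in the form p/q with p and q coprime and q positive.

39/1
1483/38
52895657/1355385
477451498/12234097
10079377115/258271422

APPEND 39: p_0 = 39·1 + 0 = 39, q_0 = 39·0 + 1 = 1 → 39/1
APPEND 38: p_1 = 38·39 + 1 = 1483, q_1 = 38·1 + 0 = 38 → 1483/38
APPEND 36: p_2 = 36·1483 + 39 = 53427, q_2 = 36·38 + 1 = 1369 → 53427/1369
APPEND 26: p_3 = 26·53427 + 1483 = 1390585, q_3 = 26·1369 + 38 = 35632 → 1390585/35632
APPEND 38: p_4 = 38·1390585 + 53427 = 52895657, q_4 = 38·35632 + 1369 = 1355385 → 52895657/1355385
APPEND 9: p_5 = 9·52895657 + 1390585 = 477451498, q_5 = 9·1355385 + 35632 = 12234097 → 477451498/12234097
APPEND 21: p_6 = 21·477451498 + 52895657 = 10079377115, q_6 = 21·12234097 + 1355385 = 258271422 → 10079377115/258271422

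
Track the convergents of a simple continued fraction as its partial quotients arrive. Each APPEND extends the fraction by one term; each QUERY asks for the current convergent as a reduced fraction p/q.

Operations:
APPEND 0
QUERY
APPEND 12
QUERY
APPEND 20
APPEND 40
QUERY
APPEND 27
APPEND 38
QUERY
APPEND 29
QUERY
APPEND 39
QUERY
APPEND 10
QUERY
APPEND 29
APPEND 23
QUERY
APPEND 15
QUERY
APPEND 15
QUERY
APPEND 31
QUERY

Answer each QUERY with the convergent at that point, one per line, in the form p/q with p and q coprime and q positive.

APPEND 0: p_0 = 0·1 + 0 = 0, q_0 = 0·0 + 1 = 1 → 0/1
APPEND 12: p_1 = 12·0 + 1 = 1, q_1 = 12·1 + 0 = 12 → 1/12
APPEND 20: p_2 = 20·1 + 0 = 20, q_2 = 20·12 + 1 = 241 → 20/241
APPEND 40: p_3 = 40·20 + 1 = 801, q_3 = 40·241 + 12 = 9652 → 801/9652
APPEND 27: p_4 = 27·801 + 20 = 21647, q_4 = 27·9652 + 241 = 260845 → 21647/260845
APPEND 38: p_5 = 38·21647 + 801 = 823387, q_5 = 38·260845 + 9652 = 9921762 → 823387/9921762
APPEND 29: p_6 = 29·823387 + 21647 = 23899870, q_6 = 29·9921762 + 260845 = 287991943 → 23899870/287991943
APPEND 39: p_7 = 39·23899870 + 823387 = 932918317, q_7 = 39·287991943 + 9921762 = 11241607539 → 932918317/11241607539
APPEND 10: p_8 = 10·932918317 + 23899870 = 9353083040, q_8 = 10·11241607539 + 287991943 = 112704067333 → 9353083040/112704067333
APPEND 29: p_9 = 29·9353083040 + 932918317 = 272172326477, q_9 = 29·112704067333 + 11241607539 = 3279659560196 → 272172326477/3279659560196
APPEND 23: p_10 = 23·272172326477 + 9353083040 = 6269316592011, q_10 = 23·3279659560196 + 112704067333 = 75544873951841 → 6269316592011/75544873951841
APPEND 15: p_11 = 15·6269316592011 + 272172326477 = 94311921206642, q_11 = 15·75544873951841 + 3279659560196 = 1136452768837811 → 94311921206642/1136452768837811
APPEND 15: p_12 = 15·94311921206642 + 6269316592011 = 1420948134691641, q_12 = 15·1136452768837811 + 75544873951841 = 17122336406519006 → 1420948134691641/17122336406519006
APPEND 31: p_13 = 31·1420948134691641 + 94311921206642 = 44143704096647513, q_13 = 31·17122336406519006 + 1136452768837811 = 531928881370926997 → 44143704096647513/531928881370926997

0/1
1/12
801/9652
823387/9921762
23899870/287991943
932918317/11241607539
9353083040/112704067333
6269316592011/75544873951841
94311921206642/1136452768837811
1420948134691641/17122336406519006
44143704096647513/531928881370926997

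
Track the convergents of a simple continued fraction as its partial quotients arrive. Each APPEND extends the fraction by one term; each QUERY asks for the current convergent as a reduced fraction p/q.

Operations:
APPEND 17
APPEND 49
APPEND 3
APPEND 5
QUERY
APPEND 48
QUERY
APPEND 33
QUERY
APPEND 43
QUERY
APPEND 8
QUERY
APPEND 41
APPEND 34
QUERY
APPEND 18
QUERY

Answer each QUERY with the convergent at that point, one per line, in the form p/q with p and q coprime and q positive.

13429/789
647111/38020
21368092/1255449
919475067/54022327
7377168628/433434065
10322412388338/606477279793
186106806378899/10934415855266

APPEND 17: p_0 = 17·1 + 0 = 17, q_0 = 17·0 + 1 = 1 → 17/1
APPEND 49: p_1 = 49·17 + 1 = 834, q_1 = 49·1 + 0 = 49 → 834/49
APPEND 3: p_2 = 3·834 + 17 = 2519, q_2 = 3·49 + 1 = 148 → 2519/148
APPEND 5: p_3 = 5·2519 + 834 = 13429, q_3 = 5·148 + 49 = 789 → 13429/789
APPEND 48: p_4 = 48·13429 + 2519 = 647111, q_4 = 48·789 + 148 = 38020 → 647111/38020
APPEND 33: p_5 = 33·647111 + 13429 = 21368092, q_5 = 33·38020 + 789 = 1255449 → 21368092/1255449
APPEND 43: p_6 = 43·21368092 + 647111 = 919475067, q_6 = 43·1255449 + 38020 = 54022327 → 919475067/54022327
APPEND 8: p_7 = 8·919475067 + 21368092 = 7377168628, q_7 = 8·54022327 + 1255449 = 433434065 → 7377168628/433434065
APPEND 41: p_8 = 41·7377168628 + 919475067 = 303383388815, q_8 = 41·433434065 + 54022327 = 17824818992 → 303383388815/17824818992
APPEND 34: p_9 = 34·303383388815 + 7377168628 = 10322412388338, q_9 = 34·17824818992 + 433434065 = 606477279793 → 10322412388338/606477279793
APPEND 18: p_10 = 18·10322412388338 + 303383388815 = 186106806378899, q_10 = 18·606477279793 + 17824818992 = 10934415855266 → 186106806378899/10934415855266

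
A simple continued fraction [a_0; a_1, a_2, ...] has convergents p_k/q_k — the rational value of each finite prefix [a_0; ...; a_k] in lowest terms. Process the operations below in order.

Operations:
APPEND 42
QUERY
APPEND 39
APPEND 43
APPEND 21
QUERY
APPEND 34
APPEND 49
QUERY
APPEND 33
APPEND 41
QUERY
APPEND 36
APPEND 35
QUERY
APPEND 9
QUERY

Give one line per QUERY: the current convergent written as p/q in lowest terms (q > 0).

42/1
1482538/35277
2474846277/58888981
3353011408309/79784925210
4231007600015969/100676849501225
38199858531246797/908965847356054

APPEND 42: p_0 = 42·1 + 0 = 42, q_0 = 42·0 + 1 = 1 → 42/1
APPEND 39: p_1 = 39·42 + 1 = 1639, q_1 = 39·1 + 0 = 39 → 1639/39
APPEND 43: p_2 = 43·1639 + 42 = 70519, q_2 = 43·39 + 1 = 1678 → 70519/1678
APPEND 21: p_3 = 21·70519 + 1639 = 1482538, q_3 = 21·1678 + 39 = 35277 → 1482538/35277
APPEND 34: p_4 = 34·1482538 + 70519 = 50476811, q_4 = 34·35277 + 1678 = 1201096 → 50476811/1201096
APPEND 49: p_5 = 49·50476811 + 1482538 = 2474846277, q_5 = 49·1201096 + 35277 = 58888981 → 2474846277/58888981
APPEND 33: p_6 = 33·2474846277 + 50476811 = 81720403952, q_6 = 33·58888981 + 1201096 = 1944537469 → 81720403952/1944537469
APPEND 41: p_7 = 41·81720403952 + 2474846277 = 3353011408309, q_7 = 41·1944537469 + 58888981 = 79784925210 → 3353011408309/79784925210
APPEND 36: p_8 = 36·3353011408309 + 81720403952 = 120790131103076, q_8 = 36·79784925210 + 1944537469 = 2874201845029 → 120790131103076/2874201845029
APPEND 35: p_9 = 35·120790131103076 + 3353011408309 = 4231007600015969, q_9 = 35·2874201845029 + 79784925210 = 100676849501225 → 4231007600015969/100676849501225
APPEND 9: p_10 = 9·4231007600015969 + 120790131103076 = 38199858531246797, q_10 = 9·100676849501225 + 2874201845029 = 908965847356054 → 38199858531246797/908965847356054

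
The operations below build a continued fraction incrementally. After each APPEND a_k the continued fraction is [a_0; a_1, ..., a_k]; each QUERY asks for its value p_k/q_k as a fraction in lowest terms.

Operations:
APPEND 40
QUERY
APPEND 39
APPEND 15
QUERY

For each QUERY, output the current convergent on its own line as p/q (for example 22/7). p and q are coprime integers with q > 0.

APPEND 40: p_0 = 40·1 + 0 = 40, q_0 = 40·0 + 1 = 1 → 40/1
APPEND 39: p_1 = 39·40 + 1 = 1561, q_1 = 39·1 + 0 = 39 → 1561/39
APPEND 15: p_2 = 15·1561 + 40 = 23455, q_2 = 15·39 + 1 = 586 → 23455/586

40/1
23455/586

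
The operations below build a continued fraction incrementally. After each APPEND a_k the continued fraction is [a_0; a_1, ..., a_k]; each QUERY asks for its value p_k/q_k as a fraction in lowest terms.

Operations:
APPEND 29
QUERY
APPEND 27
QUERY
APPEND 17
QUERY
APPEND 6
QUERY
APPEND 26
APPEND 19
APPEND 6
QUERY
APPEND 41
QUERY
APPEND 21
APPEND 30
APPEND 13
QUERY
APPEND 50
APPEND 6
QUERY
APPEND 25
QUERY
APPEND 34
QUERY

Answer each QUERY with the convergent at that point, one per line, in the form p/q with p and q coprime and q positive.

29/1
784/27
13357/460
80926/2787
243990351/8402752
10043916544/345901137
82696569885097/2847976426720
24929737721712961/858551998642762
627384616568128669/21606417303105057
21356006701038087707/735476740304214700

APPEND 29: p_0 = 29·1 + 0 = 29, q_0 = 29·0 + 1 = 1 → 29/1
APPEND 27: p_1 = 27·29 + 1 = 784, q_1 = 27·1 + 0 = 27 → 784/27
APPEND 17: p_2 = 17·784 + 29 = 13357, q_2 = 17·27 + 1 = 460 → 13357/460
APPEND 6: p_3 = 6·13357 + 784 = 80926, q_3 = 6·460 + 27 = 2787 → 80926/2787
APPEND 26: p_4 = 26·80926 + 13357 = 2117433, q_4 = 26·2787 + 460 = 72922 → 2117433/72922
APPEND 19: p_5 = 19·2117433 + 80926 = 40312153, q_5 = 19·72922 + 2787 = 1388305 → 40312153/1388305
APPEND 6: p_6 = 6·40312153 + 2117433 = 243990351, q_6 = 6·1388305 + 72922 = 8402752 → 243990351/8402752
APPEND 41: p_7 = 41·243990351 + 40312153 = 10043916544, q_7 = 41·8402752 + 1388305 = 345901137 → 10043916544/345901137
APPEND 21: p_8 = 21·10043916544 + 243990351 = 211166237775, q_8 = 21·345901137 + 8402752 = 7272326629 → 211166237775/7272326629
APPEND 30: p_9 = 30·211166237775 + 10043916544 = 6345031049794, q_9 = 30·7272326629 + 345901137 = 218515700007 → 6345031049794/218515700007
APPEND 13: p_10 = 13·6345031049794 + 211166237775 = 82696569885097, q_10 = 13·218515700007 + 7272326629 = 2847976426720 → 82696569885097/2847976426720
APPEND 50: p_11 = 50·82696569885097 + 6345031049794 = 4141173525304644, q_11 = 50·2847976426720 + 218515700007 = 142617337036007 → 4141173525304644/142617337036007
APPEND 6: p_12 = 6·4141173525304644 + 82696569885097 = 24929737721712961, q_12 = 6·142617337036007 + 2847976426720 = 858551998642762 → 24929737721712961/858551998642762
APPEND 25: p_13 = 25·24929737721712961 + 4141173525304644 = 627384616568128669, q_13 = 25·858551998642762 + 142617337036007 = 21606417303105057 → 627384616568128669/21606417303105057
APPEND 34: p_14 = 34·627384616568128669 + 24929737721712961 = 21356006701038087707, q_14 = 34·21606417303105057 + 858551998642762 = 735476740304214700 → 21356006701038087707/735476740304214700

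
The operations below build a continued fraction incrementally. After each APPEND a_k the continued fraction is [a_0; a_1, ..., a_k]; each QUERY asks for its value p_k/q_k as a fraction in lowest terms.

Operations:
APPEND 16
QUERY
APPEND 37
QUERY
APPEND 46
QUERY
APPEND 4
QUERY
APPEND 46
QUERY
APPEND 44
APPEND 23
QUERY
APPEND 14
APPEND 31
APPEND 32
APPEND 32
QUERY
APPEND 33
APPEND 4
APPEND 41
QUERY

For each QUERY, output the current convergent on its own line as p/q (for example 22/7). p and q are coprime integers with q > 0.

APPEND 16: p_0 = 16·1 + 0 = 16, q_0 = 16·0 + 1 = 1 → 16/1
APPEND 37: p_1 = 37·16 + 1 = 593, q_1 = 37·1 + 0 = 37 → 593/37
APPEND 46: p_2 = 46·593 + 16 = 27294, q_2 = 46·37 + 1 = 1703 → 27294/1703
APPEND 4: p_3 = 4·27294 + 593 = 109769, q_3 = 4·1703 + 37 = 6849 → 109769/6849
APPEND 46: p_4 = 46·109769 + 27294 = 5076668, q_4 = 46·6849 + 1703 = 316757 → 5076668/316757
APPEND 44: p_5 = 44·5076668 + 109769 = 223483161, q_5 = 44·316757 + 6849 = 13944157 → 223483161/13944157
APPEND 23: p_6 = 23·223483161 + 5076668 = 5145189371, q_6 = 23·13944157 + 316757 = 321032368 → 5145189371/321032368
APPEND 14: p_7 = 14·5145189371 + 223483161 = 72256134355, q_7 = 14·321032368 + 13944157 = 4508397309 → 72256134355/4508397309
APPEND 31: p_8 = 31·72256134355 + 5145189371 = 2245085354376, q_8 = 31·4508397309 + 321032368 = 140081348947 → 2245085354376/140081348947
APPEND 32: p_9 = 32·2245085354376 + 72256134355 = 71914987474387, q_9 = 32·140081348947 + 4508397309 = 4487111563613 → 71914987474387/4487111563613
APPEND 32: p_10 = 32·71914987474387 + 2245085354376 = 2303524684534760, q_10 = 32·4487111563613 + 140081348947 = 143727651384563 → 2303524684534760/143727651384563
APPEND 33: p_11 = 33·2303524684534760 + 71914987474387 = 76088229577121467, q_11 = 33·143727651384563 + 4487111563613 = 4747499607254192 → 76088229577121467/4747499607254192
APPEND 4: p_12 = 4·76088229577121467 + 2303524684534760 = 306656442993020628, q_12 = 4·4747499607254192 + 143727651384563 = 19133726080401331 → 306656442993020628/19133726080401331
APPEND 41: p_13 = 41·306656442993020628 + 76088229577121467 = 12649002392290967215, q_13 = 41·19133726080401331 + 4747499607254192 = 789230268903708763 → 12649002392290967215/789230268903708763

16/1
593/37
27294/1703
109769/6849
5076668/316757
5145189371/321032368
2303524684534760/143727651384563
12649002392290967215/789230268903708763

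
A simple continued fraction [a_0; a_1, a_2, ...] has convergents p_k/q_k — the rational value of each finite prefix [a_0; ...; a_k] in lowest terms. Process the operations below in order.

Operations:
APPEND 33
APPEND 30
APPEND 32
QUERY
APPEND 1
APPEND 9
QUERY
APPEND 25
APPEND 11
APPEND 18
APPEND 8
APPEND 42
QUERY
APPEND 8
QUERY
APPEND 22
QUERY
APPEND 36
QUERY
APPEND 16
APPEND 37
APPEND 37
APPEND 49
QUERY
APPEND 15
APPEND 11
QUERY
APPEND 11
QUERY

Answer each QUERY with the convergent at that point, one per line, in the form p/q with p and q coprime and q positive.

31745/961
326369/9880
555155628377/16805939315
4454424064004/134846476693
98552485036465/2983428426561
3552343885376744/107538269832889
3830667934556113886239/115963829876454170741
636750349283867793491312/19276014115455708798779
7061791994972483153823075/213777978023247274480027

APPEND 33: p_0 = 33·1 + 0 = 33, q_0 = 33·0 + 1 = 1 → 33/1
APPEND 30: p_1 = 30·33 + 1 = 991, q_1 = 30·1 + 0 = 30 → 991/30
APPEND 32: p_2 = 32·991 + 33 = 31745, q_2 = 32·30 + 1 = 961 → 31745/961
APPEND 1: p_3 = 1·31745 + 991 = 32736, q_3 = 1·961 + 30 = 991 → 32736/991
APPEND 9: p_4 = 9·32736 + 31745 = 326369, q_4 = 9·991 + 961 = 9880 → 326369/9880
APPEND 25: p_5 = 25·326369 + 32736 = 8191961, q_5 = 25·9880 + 991 = 247991 → 8191961/247991
APPEND 11: p_6 = 11·8191961 + 326369 = 90437940, q_6 = 11·247991 + 9880 = 2737781 → 90437940/2737781
APPEND 18: p_7 = 18·90437940 + 8191961 = 1636074881, q_7 = 18·2737781 + 247991 = 49528049 → 1636074881/49528049
APPEND 8: p_8 = 8·1636074881 + 90437940 = 13179036988, q_8 = 8·49528049 + 2737781 = 398962173 → 13179036988/398962173
APPEND 42: p_9 = 42·13179036988 + 1636074881 = 555155628377, q_9 = 42·398962173 + 49528049 = 16805939315 → 555155628377/16805939315
APPEND 8: p_10 = 8·555155628377 + 13179036988 = 4454424064004, q_10 = 8·16805939315 + 398962173 = 134846476693 → 4454424064004/134846476693
APPEND 22: p_11 = 22·4454424064004 + 555155628377 = 98552485036465, q_11 = 22·134846476693 + 16805939315 = 2983428426561 → 98552485036465/2983428426561
APPEND 36: p_12 = 36·98552485036465 + 4454424064004 = 3552343885376744, q_12 = 36·2983428426561 + 134846476693 = 107538269832889 → 3552343885376744/107538269832889
APPEND 16: p_13 = 16·3552343885376744 + 98552485036465 = 56936054651064369, q_13 = 16·107538269832889 + 2983428426561 = 1723595745752785 → 56936054651064369/1723595745752785
APPEND 37: p_14 = 37·56936054651064369 + 3552343885376744 = 2110186365974758397, q_14 = 37·1723595745752785 + 107538269832889 = 63880580862685934 → 2110186365974758397/63880580862685934
APPEND 37: p_15 = 37·2110186365974758397 + 56936054651064369 = 78133831595717125058, q_15 = 37·63880580862685934 + 1723595745752785 = 2365305087665132343 → 78133831595717125058/2365305087665132343
APPEND 49: p_16 = 49·78133831595717125058 + 2110186365974758397 = 3830667934556113886239, q_16 = 49·2365305087665132343 + 63880580862685934 = 115963829876454170741 → 3830667934556113886239/115963829876454170741
APPEND 15: p_17 = 15·3830667934556113886239 + 78133831595717125058 = 57538152849937425418643, q_17 = 15·115963829876454170741 + 2365305087665132343 = 1741822753234477693458 → 57538152849937425418643/1741822753234477693458
APPEND 11: p_18 = 11·57538152849937425418643 + 3830667934556113886239 = 636750349283867793491312, q_18 = 11·1741822753234477693458 + 115963829876454170741 = 19276014115455708798779 → 636750349283867793491312/19276014115455708798779
APPEND 11: p_19 = 11·636750349283867793491312 + 57538152849937425418643 = 7061791994972483153823075, q_19 = 11·19276014115455708798779 + 1741822753234477693458 = 213777978023247274480027 → 7061791994972483153823075/213777978023247274480027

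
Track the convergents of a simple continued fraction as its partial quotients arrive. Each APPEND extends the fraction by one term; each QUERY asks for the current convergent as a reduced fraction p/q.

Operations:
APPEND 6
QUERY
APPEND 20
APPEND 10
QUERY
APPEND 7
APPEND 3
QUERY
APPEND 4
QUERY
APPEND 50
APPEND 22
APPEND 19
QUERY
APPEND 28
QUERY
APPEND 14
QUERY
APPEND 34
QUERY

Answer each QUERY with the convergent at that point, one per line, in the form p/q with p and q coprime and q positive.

6/1
1216/201
27115/4482
117093/19355
2466684302/407732953
69196676379/11437931143
971220153608/160538768955
33090681899051/5469756075613

APPEND 6: p_0 = 6·1 + 0 = 6, q_0 = 6·0 + 1 = 1 → 6/1
APPEND 20: p_1 = 20·6 + 1 = 121, q_1 = 20·1 + 0 = 20 → 121/20
APPEND 10: p_2 = 10·121 + 6 = 1216, q_2 = 10·20 + 1 = 201 → 1216/201
APPEND 7: p_3 = 7·1216 + 121 = 8633, q_3 = 7·201 + 20 = 1427 → 8633/1427
APPEND 3: p_4 = 3·8633 + 1216 = 27115, q_4 = 3·1427 + 201 = 4482 → 27115/4482
APPEND 4: p_5 = 4·27115 + 8633 = 117093, q_5 = 4·4482 + 1427 = 19355 → 117093/19355
APPEND 50: p_6 = 50·117093 + 27115 = 5881765, q_6 = 50·19355 + 4482 = 972232 → 5881765/972232
APPEND 22: p_7 = 22·5881765 + 117093 = 129515923, q_7 = 22·972232 + 19355 = 21408459 → 129515923/21408459
APPEND 19: p_8 = 19·129515923 + 5881765 = 2466684302, q_8 = 19·21408459 + 972232 = 407732953 → 2466684302/407732953
APPEND 28: p_9 = 28·2466684302 + 129515923 = 69196676379, q_9 = 28·407732953 + 21408459 = 11437931143 → 69196676379/11437931143
APPEND 14: p_10 = 14·69196676379 + 2466684302 = 971220153608, q_10 = 14·11437931143 + 407732953 = 160538768955 → 971220153608/160538768955
APPEND 34: p_11 = 34·971220153608 + 69196676379 = 33090681899051, q_11 = 34·160538768955 + 11437931143 = 5469756075613 → 33090681899051/5469756075613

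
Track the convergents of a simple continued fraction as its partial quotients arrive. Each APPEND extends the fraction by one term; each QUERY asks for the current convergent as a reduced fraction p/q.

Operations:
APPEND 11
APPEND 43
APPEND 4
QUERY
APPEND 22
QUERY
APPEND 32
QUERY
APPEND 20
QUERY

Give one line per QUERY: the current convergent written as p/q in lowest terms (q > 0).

APPEND 11: p_0 = 11·1 + 0 = 11, q_0 = 11·0 + 1 = 1 → 11/1
APPEND 43: p_1 = 43·11 + 1 = 474, q_1 = 43·1 + 0 = 43 → 474/43
APPEND 4: p_2 = 4·474 + 11 = 1907, q_2 = 4·43 + 1 = 173 → 1907/173
APPEND 22: p_3 = 22·1907 + 474 = 42428, q_3 = 22·173 + 43 = 3849 → 42428/3849
APPEND 32: p_4 = 32·42428 + 1907 = 1359603, q_4 = 32·3849 + 173 = 123341 → 1359603/123341
APPEND 20: p_5 = 20·1359603 + 42428 = 27234488, q_5 = 20·123341 + 3849 = 2470669 → 27234488/2470669

1907/173
42428/3849
1359603/123341
27234488/2470669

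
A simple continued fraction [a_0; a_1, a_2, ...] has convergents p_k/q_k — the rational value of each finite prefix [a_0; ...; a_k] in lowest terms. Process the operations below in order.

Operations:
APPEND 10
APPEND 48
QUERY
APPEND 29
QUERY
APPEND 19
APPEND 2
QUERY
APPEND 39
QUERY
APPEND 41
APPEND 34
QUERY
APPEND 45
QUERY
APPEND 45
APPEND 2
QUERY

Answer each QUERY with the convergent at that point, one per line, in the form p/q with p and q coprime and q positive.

481/48
13959/1393
545363/54423
21534859/2149012
30059670647/2999722122
1353568653697/135075659405
123234866827721/12297884450099

APPEND 10: p_0 = 10·1 + 0 = 10, q_0 = 10·0 + 1 = 1 → 10/1
APPEND 48: p_1 = 48·10 + 1 = 481, q_1 = 48·1 + 0 = 48 → 481/48
APPEND 29: p_2 = 29·481 + 10 = 13959, q_2 = 29·48 + 1 = 1393 → 13959/1393
APPEND 19: p_3 = 19·13959 + 481 = 265702, q_3 = 19·1393 + 48 = 26515 → 265702/26515
APPEND 2: p_4 = 2·265702 + 13959 = 545363, q_4 = 2·26515 + 1393 = 54423 → 545363/54423
APPEND 39: p_5 = 39·545363 + 265702 = 21534859, q_5 = 39·54423 + 26515 = 2149012 → 21534859/2149012
APPEND 41: p_6 = 41·21534859 + 545363 = 883474582, q_6 = 41·2149012 + 54423 = 88163915 → 883474582/88163915
APPEND 34: p_7 = 34·883474582 + 21534859 = 30059670647, q_7 = 34·88163915 + 2149012 = 2999722122 → 30059670647/2999722122
APPEND 45: p_8 = 45·30059670647 + 883474582 = 1353568653697, q_8 = 45·2999722122 + 88163915 = 135075659405 → 1353568653697/135075659405
APPEND 45: p_9 = 45·1353568653697 + 30059670647 = 60940649087012, q_9 = 45·135075659405 + 2999722122 = 6081404395347 → 60940649087012/6081404395347
APPEND 2: p_10 = 2·60940649087012 + 1353568653697 = 123234866827721, q_10 = 2·6081404395347 + 135075659405 = 12297884450099 → 123234866827721/12297884450099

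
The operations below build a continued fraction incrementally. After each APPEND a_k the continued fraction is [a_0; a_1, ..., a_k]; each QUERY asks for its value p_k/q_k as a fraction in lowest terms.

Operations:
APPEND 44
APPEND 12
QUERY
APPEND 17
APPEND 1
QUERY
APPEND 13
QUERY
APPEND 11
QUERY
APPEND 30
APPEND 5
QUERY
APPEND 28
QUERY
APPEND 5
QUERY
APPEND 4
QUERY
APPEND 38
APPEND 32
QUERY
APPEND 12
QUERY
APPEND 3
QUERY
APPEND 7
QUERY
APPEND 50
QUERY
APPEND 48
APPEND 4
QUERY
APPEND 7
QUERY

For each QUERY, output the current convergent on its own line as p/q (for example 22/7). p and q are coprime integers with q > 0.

APPEND 44: p_0 = 44·1 + 0 = 44, q_0 = 44·0 + 1 = 1 → 44/1
APPEND 12: p_1 = 12·44 + 1 = 529, q_1 = 12·1 + 0 = 12 → 529/12
APPEND 17: p_2 = 17·529 + 44 = 9037, q_2 = 17·12 + 1 = 205 → 9037/205
APPEND 1: p_3 = 1·9037 + 529 = 9566, q_3 = 1·205 + 12 = 217 → 9566/217
APPEND 13: p_4 = 13·9566 + 9037 = 133395, q_4 = 13·217 + 205 = 3026 → 133395/3026
APPEND 11: p_5 = 11·133395 + 9566 = 1476911, q_5 = 11·3026 + 217 = 33503 → 1476911/33503
APPEND 30: p_6 = 30·1476911 + 133395 = 44440725, q_6 = 30·33503 + 3026 = 1008116 → 44440725/1008116
APPEND 5: p_7 = 5·44440725 + 1476911 = 223680536, q_7 = 5·1008116 + 33503 = 5074083 → 223680536/5074083
APPEND 28: p_8 = 28·223680536 + 44440725 = 6307495733, q_8 = 28·5074083 + 1008116 = 143082440 → 6307495733/143082440
APPEND 5: p_9 = 5·6307495733 + 223680536 = 31761159201, q_9 = 5·143082440 + 5074083 = 720486283 → 31761159201/720486283
APPEND 4: p_10 = 4·31761159201 + 6307495733 = 133352132537, q_10 = 4·720486283 + 143082440 = 3025027572 → 133352132537/3025027572
APPEND 38: p_11 = 38·133352132537 + 31761159201 = 5099142195607, q_11 = 38·3025027572 + 720486283 = 115671534019 → 5099142195607/115671534019
APPEND 32: p_12 = 32·5099142195607 + 133352132537 = 163305902391961, q_12 = 32·115671534019 + 3025027572 = 3704514116180 → 163305902391961/3704514116180
APPEND 12: p_13 = 12·163305902391961 + 5099142195607 = 1964769970899139, q_13 = 12·3704514116180 + 115671534019 = 44569840928179 → 1964769970899139/44569840928179
APPEND 3: p_14 = 3·1964769970899139 + 163305902391961 = 6057615815089378, q_14 = 3·44569840928179 + 3704514116180 = 137414036900717 → 6057615815089378/137414036900717
APPEND 7: p_15 = 7·6057615815089378 + 1964769970899139 = 44368080676524785, q_15 = 7·137414036900717 + 44569840928179 = 1006468099233198 → 44368080676524785/1006468099233198
APPEND 50: p_16 = 50·44368080676524785 + 6057615815089378 = 2224461649641328628, q_16 = 50·1006468099233198 + 137414036900717 = 50460818998560617 → 2224461649641328628/50460818998560617
APPEND 48: p_17 = 48·2224461649641328628 + 44368080676524785 = 106818527263460298929, q_17 = 48·50460818998560617 + 1006468099233198 = 2423125780030142814 → 106818527263460298929/2423125780030142814
APPEND 4: p_18 = 4·106818527263460298929 + 2224461649641328628 = 429498570703482524344, q_18 = 4·2423125780030142814 + 50460818998560617 = 9742963939119131873 → 429498570703482524344/9742963939119131873
APPEND 7: p_19 = 7·429498570703482524344 + 106818527263460298929 = 3113308522187837969337, q_19 = 7·9742963939119131873 + 2423125780030142814 = 70623873353864065925 → 3113308522187837969337/70623873353864065925

529/12
9566/217
133395/3026
1476911/33503
223680536/5074083
6307495733/143082440
31761159201/720486283
133352132537/3025027572
163305902391961/3704514116180
1964769970899139/44569840928179
6057615815089378/137414036900717
44368080676524785/1006468099233198
2224461649641328628/50460818998560617
429498570703482524344/9742963939119131873
3113308522187837969337/70623873353864065925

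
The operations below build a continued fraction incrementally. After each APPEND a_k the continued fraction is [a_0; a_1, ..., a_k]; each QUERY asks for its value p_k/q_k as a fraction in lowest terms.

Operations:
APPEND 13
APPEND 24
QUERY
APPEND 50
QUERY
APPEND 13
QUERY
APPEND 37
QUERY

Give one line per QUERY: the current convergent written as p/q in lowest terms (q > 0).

313/24
15663/1201
203932/15637
7561147/579770

APPEND 13: p_0 = 13·1 + 0 = 13, q_0 = 13·0 + 1 = 1 → 13/1
APPEND 24: p_1 = 24·13 + 1 = 313, q_1 = 24·1 + 0 = 24 → 313/24
APPEND 50: p_2 = 50·313 + 13 = 15663, q_2 = 50·24 + 1 = 1201 → 15663/1201
APPEND 13: p_3 = 13·15663 + 313 = 203932, q_3 = 13·1201 + 24 = 15637 → 203932/15637
APPEND 37: p_4 = 37·203932 + 15663 = 7561147, q_4 = 37·15637 + 1201 = 579770 → 7561147/579770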